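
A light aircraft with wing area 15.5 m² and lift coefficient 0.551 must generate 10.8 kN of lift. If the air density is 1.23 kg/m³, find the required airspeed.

v = 45.3 m/s

L = ½ρv²S·CL ⇒ v = √(2L/(ρ·S·CL))
v = √(2 × 10800 / (1.23 × 15.5 × 0.551)) = √2056 = 45.3 m/s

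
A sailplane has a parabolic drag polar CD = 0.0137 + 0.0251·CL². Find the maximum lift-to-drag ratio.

For CD = CD0 + K·CL², (L/D)max occurs at CL* = √(CD0/K) and equals 1/(2√(K·CD0)).
(L/D)max = 1/(2√(0.0251 × 0.0137)) = 1/(2 × 0.01854) = 27

(L/D)max = 27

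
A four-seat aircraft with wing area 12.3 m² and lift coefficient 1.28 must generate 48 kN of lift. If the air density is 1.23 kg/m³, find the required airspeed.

L = ½ρv²S·CL ⇒ v = √(2L/(ρ·S·CL))
v = √(2 × 48000 / (1.23 × 12.3 × 1.28)) = √4957 = 70.4 m/s

v = 70.4 m/s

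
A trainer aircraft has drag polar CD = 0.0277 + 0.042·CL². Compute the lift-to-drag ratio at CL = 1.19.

L/D = 13.7

CD = 0.0277 + 0.042 × 1.19² = 0.08718
L/D = CL/CD = 1.19 / 0.08718 = 13.7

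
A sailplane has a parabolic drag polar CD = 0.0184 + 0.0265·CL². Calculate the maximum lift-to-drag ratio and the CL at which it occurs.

For CD = CD0 + K·CL², (L/D)max occurs at CL* = √(CD0/K) and equals 1/(2√(K·CD0)).
(L/D)max = 1/(2√(0.0265 × 0.0184)) = 1/(2 × 0.02208) = 22.6
CL* = √(0.0184/0.0265) = 0.833

(L/D)max = 22.6, at CL = 0.833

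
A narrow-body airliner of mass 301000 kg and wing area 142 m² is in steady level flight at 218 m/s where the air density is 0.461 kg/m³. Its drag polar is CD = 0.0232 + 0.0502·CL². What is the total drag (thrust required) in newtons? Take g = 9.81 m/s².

In steady level flight, lift balances weight: W = mg = 301000 × 9.81 = 2.9528×10^6 N.
Dynamic pressure q = 0.5 × 0.461 × 218² = 10950 Pa.
CL = 2W/(ρv²S) = 2×2.9528×10^6/(0.461×218²×142) = 1.898.
CD = 0.0232 + 0.0502 × 1.898² = 0.2041.
D = q·S·CD = 10950 × 142 × 0.2041 = 3.175×10^5 N

D = 3.17×10^5 N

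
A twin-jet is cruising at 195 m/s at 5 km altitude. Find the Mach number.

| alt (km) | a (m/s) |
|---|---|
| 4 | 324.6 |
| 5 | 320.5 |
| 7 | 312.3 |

At 5 km, from the table: a = 320.5 m/s.
M = v/a = 195 / 320.5 = 0.608

M = 0.608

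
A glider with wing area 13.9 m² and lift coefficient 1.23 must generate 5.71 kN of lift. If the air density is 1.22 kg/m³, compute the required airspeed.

v = 23.4 m/s

L = ½ρv²S·CL ⇒ v = √(2L/(ρ·S·CL))
v = √(2 × 5710 / (1.22 × 13.9 × 1.23)) = √547.5 = 23.4 m/s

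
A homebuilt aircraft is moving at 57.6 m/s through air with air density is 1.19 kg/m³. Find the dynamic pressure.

q = ½ρv² = ½ × 1.19 × 57.6² = 1970 Pa

q = 1970 Pa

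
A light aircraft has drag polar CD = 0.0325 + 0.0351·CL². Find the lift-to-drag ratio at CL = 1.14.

CD = 0.0325 + 0.0351 × 1.14² = 0.07812
L/D = CL/CD = 1.14 / 0.07812 = 14.6

L/D = 14.6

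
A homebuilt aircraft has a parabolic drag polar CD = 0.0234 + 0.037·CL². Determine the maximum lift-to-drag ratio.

For CD = CD0 + K·CL², (L/D)max occurs at CL* = √(CD0/K) and equals 1/(2√(K·CD0)).
(L/D)max = 1/(2√(0.037 × 0.0234)) = 1/(2 × 0.02942) = 17

(L/D)max = 17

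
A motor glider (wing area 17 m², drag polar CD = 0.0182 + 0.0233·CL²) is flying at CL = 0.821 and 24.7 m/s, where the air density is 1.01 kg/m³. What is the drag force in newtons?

CD = 0.0182 + 0.0233 × 0.821² = 0.03391
D = ½ρv²S·CD = ½ × 1.01 × 24.7² × 17 × 0.03391 = 178 N

D = 178 N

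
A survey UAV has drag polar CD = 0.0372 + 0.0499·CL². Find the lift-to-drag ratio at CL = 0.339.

L/D = 7.9

CD = 0.0372 + 0.0499 × 0.339² = 0.04293
L/D = CL/CD = 0.339 / 0.04293 = 7.9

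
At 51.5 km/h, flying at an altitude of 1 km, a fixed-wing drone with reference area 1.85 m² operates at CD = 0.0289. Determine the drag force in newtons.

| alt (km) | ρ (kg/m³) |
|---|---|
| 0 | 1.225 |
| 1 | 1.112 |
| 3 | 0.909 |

D = 6.08 N

At 1 km, from the table: ρ = 1.112 kg/m³.
Convert speed: v = 51.5 km/h ÷ 3.6 = 14.31 m/s.
D = ½ρv²S·CD = ½ × 1.112 × 14.31² × 1.85 × 0.0289 = 6.08 N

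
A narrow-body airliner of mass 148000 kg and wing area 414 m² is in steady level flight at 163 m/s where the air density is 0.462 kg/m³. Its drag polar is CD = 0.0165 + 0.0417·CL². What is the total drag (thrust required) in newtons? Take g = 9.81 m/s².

In steady level flight, lift balances weight: W = mg = 148000 × 9.81 = 1.4519×10^6 N.
Dynamic pressure q = 0.5 × 0.462 × 163² = 6137 Pa.
Required CL = L/(qS) = 1.4519×10^6/(6137·414) = 0.5714.
CD = 0.0165 + 0.0417 × 0.5714² = 0.03012.
D = q·S·CD = 6137 × 414 × 0.03012 = 76520 N

D = 76500 N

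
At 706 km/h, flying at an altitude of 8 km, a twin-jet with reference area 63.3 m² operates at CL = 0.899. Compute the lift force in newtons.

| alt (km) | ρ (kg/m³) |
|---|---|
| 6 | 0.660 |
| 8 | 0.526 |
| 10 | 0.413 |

L = 5.76×10^5 N

At 8 km, from the table: ρ = 0.526 kg/m³.
Convert speed: v = 706 km/h ÷ 3.6 = 196.1 m/s.
Dynamic pressure q = ½ρv² = ½ × 0.526 × 196.1² = 10110 Pa.
L = q·S·CL = 10110 × 63.3 × 0.899 = 5.76×10^5 N ≈ 576 kN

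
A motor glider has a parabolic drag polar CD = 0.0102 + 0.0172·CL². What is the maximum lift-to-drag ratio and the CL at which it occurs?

For CD = CD0 + K·CL², (L/D)max occurs at CL* = √(CD0/K) and equals 1/(2√(K·CD0)).
(L/D)max = 1/(2√(0.0172 × 0.0102)) = 1/(2 × 0.01325) = 37.7
CL* = √(0.0102/0.0172) = 0.77

(L/D)max = 37.7, at CL = 0.77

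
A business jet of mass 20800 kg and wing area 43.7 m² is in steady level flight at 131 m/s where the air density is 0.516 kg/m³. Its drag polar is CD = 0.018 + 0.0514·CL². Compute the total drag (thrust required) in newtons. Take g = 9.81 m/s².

D = 14500 N

In steady level flight, lift balances weight: W = mg = 20800 × 9.81 = 2.0405×10^5 N.
q = ½ρv² = ½ × 0.516 × 131² = 4428 Pa.
Required CL = L/(qS) = 2.0405×10^5/(4428·43.7) = 1.055.
CD = 0.018 + 0.0514 × 1.055² = 0.07517.
D = q·S·CD = 4428 × 43.7 × 0.07517 = 14540 N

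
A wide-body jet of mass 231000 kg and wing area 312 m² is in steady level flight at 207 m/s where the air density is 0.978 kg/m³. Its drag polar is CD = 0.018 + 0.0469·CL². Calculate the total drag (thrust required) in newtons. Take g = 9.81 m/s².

D = 1.55×10^5 N

Weight W = mg = 231000 × 9.81 = 2.2661×10^6 N; in level flight L = W.
Dynamic pressure q = 0.5 × 0.978 × 207² = 20950 Pa.
Required CL = L/(qS) = 2.2661×10^6/(20950·312) = 0.3466.
CD = 0.018 + 0.0469 × 0.3466² = 0.02364.
D = q·S·CD = 20950 × 312 × 0.02364 = 1.545×10^5 N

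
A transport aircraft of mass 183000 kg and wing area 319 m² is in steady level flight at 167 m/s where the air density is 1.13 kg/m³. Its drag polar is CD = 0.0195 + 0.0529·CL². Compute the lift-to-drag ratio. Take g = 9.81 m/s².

L/D = 13.6

Level flight ⇒ L = W = m·g = 183000 × 9.81 = 1.7952×10^6 N.
Dynamic pressure q = 0.5 × 1.13 × 167² = 15760 Pa.
Required CL = L/(qS) = 1.7952×10^6/(15760·319) = 0.3571.
CD = 0.0195 + 0.0529 × 0.3571² = 0.02625.
L/D = CL/CD = 0.3571 / 0.02625 = 13.6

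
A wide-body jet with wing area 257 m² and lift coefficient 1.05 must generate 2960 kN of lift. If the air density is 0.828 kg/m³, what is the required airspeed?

L = ½ρv²S·CL ⇒ v = √(2L/(ρ·S·CL))
v = √(2 × 2.96×10^6 / (0.828 × 257 × 1.05)) = √26500 = 163 m/s

v = 163 m/s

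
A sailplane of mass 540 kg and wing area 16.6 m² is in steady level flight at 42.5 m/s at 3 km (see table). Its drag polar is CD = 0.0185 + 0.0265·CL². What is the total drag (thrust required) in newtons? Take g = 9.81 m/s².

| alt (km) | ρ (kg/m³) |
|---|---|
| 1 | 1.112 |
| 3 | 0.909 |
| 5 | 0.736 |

D = 307 N

At 3 km, from the table: ρ = 0.909 kg/m³.
In steady level flight, lift balances weight: W = mg = 540 × 9.81 = 5297.4 N.
q = ½ρv² = ½ × 0.909 × 42.5² = 820.9 Pa.
CL = W/(q·S) = 5297.4 / (820.9 × 16.6) = 0.3887.
CD = 0.0185 + 0.0265 × 0.3887² = 0.0225.
D = q·S·CD = 820.9 × 16.6 × 0.0225 = 306.7 N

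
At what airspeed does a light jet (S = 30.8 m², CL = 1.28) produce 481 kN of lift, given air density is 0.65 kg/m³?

v = 194 m/s

L = ½ρv²S·CL ⇒ v = √(2L/(ρ·S·CL))
v = √(2 × 4.81×10^5 / (0.65 × 30.8 × 1.28)) = √37540 = 194 m/s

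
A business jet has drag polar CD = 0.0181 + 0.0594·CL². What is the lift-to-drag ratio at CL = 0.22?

L/D = 10.5

CD = 0.0181 + 0.0594 × 0.22² = 0.02097
L/D = CL/CD = 0.22 / 0.02097 = 10.5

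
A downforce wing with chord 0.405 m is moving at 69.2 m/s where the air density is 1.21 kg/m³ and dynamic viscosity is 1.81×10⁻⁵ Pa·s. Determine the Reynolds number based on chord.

Re = ρ·v·c/μ = 1.21 × 69.2 × 0.405 / (1.81×10⁻⁵) = 1.87×10^6

Re = 1.87×10^6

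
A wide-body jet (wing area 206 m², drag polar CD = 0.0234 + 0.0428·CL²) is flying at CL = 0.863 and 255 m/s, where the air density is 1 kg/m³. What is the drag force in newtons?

D = 3.7×10^5 N

CD = 0.0234 + 0.0428 × 0.863² = 0.05528
D = ½ρv²S·CD = ½ × 1 × 255² × 206 × 0.05528 = 3.7×10^5 N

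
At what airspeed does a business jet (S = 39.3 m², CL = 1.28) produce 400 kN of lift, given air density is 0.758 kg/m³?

L = ½ρv²S·CL ⇒ v = √(2L/(ρ·S·CL))
v = √(2 × 4×10^5 / (0.758 × 39.3 × 1.28)) = √20980 = 145 m/s

v = 145 m/s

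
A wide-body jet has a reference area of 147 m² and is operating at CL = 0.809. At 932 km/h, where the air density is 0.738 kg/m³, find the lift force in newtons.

L = 2.94×10^6 N

Convert speed: v = 932 km/h ÷ 3.6 = 258.9 m/s.
L = ½ρv²S·CL = ½ × 0.738 × 258.9² × 147 × 0.809 = 2.94×10^6 N ≈ 2940 kN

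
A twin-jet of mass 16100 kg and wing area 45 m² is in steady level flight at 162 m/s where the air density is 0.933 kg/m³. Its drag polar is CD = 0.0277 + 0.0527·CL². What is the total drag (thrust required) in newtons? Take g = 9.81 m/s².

In steady level flight, lift balances weight: W = mg = 16100 × 9.81 = 1.5794×10^5 N.
q = ½ρv² = ½ × 0.933 × 162² = 12240 Pa.
CL = 2W/(ρv²S) = 2×1.5794×10^5/(0.933×162²×45) = 0.2867.
CD = 0.0277 + 0.0527 × 0.2867² = 0.03203.
D = q·S·CD = 12240 × 45 × 0.03203 = 17650 N

D = 17600 N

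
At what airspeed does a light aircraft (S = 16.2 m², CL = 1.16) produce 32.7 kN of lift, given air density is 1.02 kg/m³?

v = 58.4 m/s

L = ½ρv²S·CL ⇒ v = √(2L/(ρ·S·CL))
v = √(2 × 32700 / (1.02 × 16.2 × 1.16)) = √3412 = 58.4 m/s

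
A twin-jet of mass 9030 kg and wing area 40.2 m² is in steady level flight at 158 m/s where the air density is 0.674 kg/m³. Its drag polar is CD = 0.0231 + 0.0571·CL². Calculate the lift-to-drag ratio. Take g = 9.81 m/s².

Level flight ⇒ L = W = m·g = 9030 × 9.81 = 88584 N.
Dynamic pressure q = 0.5 × 0.674 × 158² = 8413 Pa.
CL = W/(q·S) = 88584 / (8413 × 40.2) = 0.2619.
CD = 0.0231 + 0.0571 × 0.2619² = 0.02702.
L/D = CL/CD = 0.2619 / 0.02702 = 9.69

L/D = 9.69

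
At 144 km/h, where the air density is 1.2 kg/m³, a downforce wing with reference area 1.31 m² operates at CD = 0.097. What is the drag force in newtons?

D = 122 N

Convert speed: v = 144 km/h ÷ 3.6 = 40 m/s.
D = ½ρv²S·CD = ½ × 1.2 × 40² × 1.31 × 0.097 = 122 N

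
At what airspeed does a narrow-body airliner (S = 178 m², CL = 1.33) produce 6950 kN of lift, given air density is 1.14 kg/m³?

v = 227 m/s

L = ½ρv²S·CL ⇒ v = √(2L/(ρ·S·CL))
v = √(2 × 6.95×10^6 / (1.14 × 178 × 1.33)) = √51500 = 227 m/s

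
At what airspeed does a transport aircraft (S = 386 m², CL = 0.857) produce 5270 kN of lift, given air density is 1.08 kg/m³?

L = ½ρv²S·CL ⇒ v = √(2L/(ρ·S·CL))
v = √(2 × 5.27×10^6 / (1.08 × 386 × 0.857)) = √29500 = 172 m/s

v = 172 m/s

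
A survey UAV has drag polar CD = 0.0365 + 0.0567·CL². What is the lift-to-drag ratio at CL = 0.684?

L/D = 10.9

CD = 0.0365 + 0.0567 × 0.684² = 0.06303
L/D = CL/CD = 0.684 / 0.06303 = 10.9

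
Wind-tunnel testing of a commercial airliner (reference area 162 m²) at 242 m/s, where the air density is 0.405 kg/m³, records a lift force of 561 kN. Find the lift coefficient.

From L = ½ρv²S·CL, rearranging gives CL = 2L/(ρv²S).
CL = 2 × 5.61×10^5 / (0.405 × 242² × 162) = 0.292

CL = 0.292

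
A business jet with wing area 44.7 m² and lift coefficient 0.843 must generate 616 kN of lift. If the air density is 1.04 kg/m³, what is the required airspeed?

v = 177 m/s

L = ½ρv²S·CL ⇒ v = √(2L/(ρ·S·CL))
v = √(2 × 6.16×10^5 / (1.04 × 44.7 × 0.843)) = √31440 = 177 m/s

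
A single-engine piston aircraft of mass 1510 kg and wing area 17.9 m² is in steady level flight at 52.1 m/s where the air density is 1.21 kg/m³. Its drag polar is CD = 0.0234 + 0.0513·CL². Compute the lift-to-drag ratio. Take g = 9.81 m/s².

Level flight ⇒ L = W = m·g = 1510 × 9.81 = 14813 N.
Dynamic pressure q = 0.5 × 1.21 × 52.1² = 1642 Pa.
Required CL = L/(qS) = 14813/(1642·17.9) = 0.5039.
CD = 0.0234 + 0.0513 × 0.5039² = 0.03643.
L/D = CL/CD = 0.5039 / 0.03643 = 13.8

L/D = 13.8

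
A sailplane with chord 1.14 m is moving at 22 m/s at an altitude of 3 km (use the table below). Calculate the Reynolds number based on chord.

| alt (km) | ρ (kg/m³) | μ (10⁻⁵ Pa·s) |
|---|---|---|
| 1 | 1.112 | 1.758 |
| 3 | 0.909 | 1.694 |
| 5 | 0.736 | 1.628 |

At 3 km, from the table: ρ = 0.909 kg/m³, μ = 1.694×10⁻⁵ Pa·s.
Re = ρ·v·c/μ = 0.909 × 22 × 1.14 / (1.694×10⁻⁵) = 1.35×10^6

Re = 1.35×10^6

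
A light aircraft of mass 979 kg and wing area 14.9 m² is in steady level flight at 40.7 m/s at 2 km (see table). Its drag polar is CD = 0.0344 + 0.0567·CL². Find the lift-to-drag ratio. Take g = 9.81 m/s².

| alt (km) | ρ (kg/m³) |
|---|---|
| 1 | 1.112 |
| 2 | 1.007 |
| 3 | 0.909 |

At 2 km, from the table: ρ = 1.007 kg/m³.
Weight W = mg = 979 × 9.81 = 9604 N; in level flight L = W.
q = ½ρv² = ½ × 1.007 × 40.7² = 834 Pa.
CL = W/(q·S) = 9604 / (834 × 14.9) = 0.7728.
CD = 0.0344 + 0.0567 × 0.7728² = 0.06826.
L/D = CL/CD = 0.7728 / 0.06826 = 11.3

L/D = 11.3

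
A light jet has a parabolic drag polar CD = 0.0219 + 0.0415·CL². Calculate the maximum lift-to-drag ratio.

For CD = CD0 + K·CL², (L/D)max occurs at CL* = √(CD0/K) and equals 1/(2√(K·CD0)).
(L/D)max = 1/(2√(0.0415 × 0.0219)) = 1/(2 × 0.03015) = 16.6

(L/D)max = 16.6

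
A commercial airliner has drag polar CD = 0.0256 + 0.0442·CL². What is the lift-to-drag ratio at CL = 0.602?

L/D = 14.5

CD = 0.0256 + 0.0442 × 0.602² = 0.04162
L/D = CL/CD = 0.602 / 0.04162 = 14.5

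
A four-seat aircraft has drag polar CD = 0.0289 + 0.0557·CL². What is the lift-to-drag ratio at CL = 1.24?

L/D = 10.8

CD = 0.0289 + 0.0557 × 1.24² = 0.1145
L/D = CL/CD = 1.24 / 0.1145 = 10.8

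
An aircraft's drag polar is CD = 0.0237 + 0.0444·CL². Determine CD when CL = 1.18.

CD = 0.0855

CD = 0.0237 + 0.0444 × 1.18² = 0.0237 + 0.06182 = 0.0855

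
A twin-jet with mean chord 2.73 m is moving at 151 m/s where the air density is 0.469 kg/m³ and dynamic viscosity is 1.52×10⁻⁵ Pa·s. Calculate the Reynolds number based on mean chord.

Re = 1.27×10^7

Re = ρ·v·c/μ = 0.469 × 151 × 2.73 / (1.52×10⁻⁵) = 1.27×10^7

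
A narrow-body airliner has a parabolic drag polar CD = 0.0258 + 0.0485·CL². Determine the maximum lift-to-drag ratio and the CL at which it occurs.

(L/D)max = 14.1, at CL = 0.729

For CD = CD0 + K·CL², (L/D)max occurs at CL* = √(CD0/K) and equals 1/(2√(K·CD0)).
(L/D)max = 1/(2√(0.0485 × 0.0258)) = 1/(2 × 0.03537) = 14.1
CL* = √(0.0258/0.0485) = 0.729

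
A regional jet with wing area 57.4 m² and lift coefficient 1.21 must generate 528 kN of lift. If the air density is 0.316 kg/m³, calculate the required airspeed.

L = ½ρv²S·CL ⇒ v = √(2L/(ρ·S·CL))
v = √(2 × 5.28×10^5 / (0.316 × 57.4 × 1.21)) = √48110 = 219 m/s

v = 219 m/s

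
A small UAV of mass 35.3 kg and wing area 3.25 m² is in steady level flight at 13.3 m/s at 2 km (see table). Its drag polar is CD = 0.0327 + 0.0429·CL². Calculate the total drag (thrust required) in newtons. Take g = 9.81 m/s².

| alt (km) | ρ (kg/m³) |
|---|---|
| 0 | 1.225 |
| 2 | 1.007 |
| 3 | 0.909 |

D = 27.2 N

At 2 km, from the table: ρ = 1.007 kg/m³.
In steady level flight, lift balances weight: W = mg = 35.3 × 9.81 = 346.29 N.
q = ½ρv² = ½ × 1.007 × 13.3² = 89.06 Pa.
Required CL = L/(qS) = 346.29/(89.06·3.25) = 1.196.
CD = 0.0327 + 0.0429 × 1.196² = 0.0941.
D = q·S·CD = 89.06 × 3.25 × 0.0941 = 27.24 N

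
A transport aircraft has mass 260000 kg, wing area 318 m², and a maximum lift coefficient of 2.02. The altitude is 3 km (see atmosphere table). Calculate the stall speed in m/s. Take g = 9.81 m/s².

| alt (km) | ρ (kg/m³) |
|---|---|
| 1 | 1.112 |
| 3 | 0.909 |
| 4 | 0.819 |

V_stall = 93.5 m/s

At 3 km, from the table: ρ = 0.909 kg/m³.
Stall occurs when L = W at CL,max. W = mg = 260000 × 9.81 = 2.551×10^6 N.
From L = ½ρV²S·CL,max = W: V_stall = √(2W/(ρSCL,max)) = √(2·2.551×10^6/(0.909·318·2.02))
V_stall = √8736 = 93.5 m/s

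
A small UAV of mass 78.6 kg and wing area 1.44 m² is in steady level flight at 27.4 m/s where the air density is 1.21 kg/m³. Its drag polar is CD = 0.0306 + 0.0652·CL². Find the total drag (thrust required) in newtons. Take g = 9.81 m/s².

Weight W = mg = 78.6 × 9.81 = 771.07 N; in level flight L = W.
Dynamic pressure q = 0.5 × 1.21 × 27.4² = 454.2 Pa.
CL = W/(q·S) = 771.07 / (454.2 × 1.44) = 1.179.
CD = 0.0306 + 0.0652 × 1.179² = 0.1212.
D = q·S·CD = 454.2 × 1.44 × 0.1212 = 79.28 N

D = 79.3 N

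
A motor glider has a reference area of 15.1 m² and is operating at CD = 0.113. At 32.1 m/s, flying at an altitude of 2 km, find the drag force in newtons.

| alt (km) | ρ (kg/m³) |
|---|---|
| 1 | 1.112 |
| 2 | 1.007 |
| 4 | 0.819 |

D = 885 N

At 2 km, from the table: ρ = 1.007 kg/m³.
D = ½ρv²S·CD = ½ × 1.007 × 32.1² × 15.1 × 0.113 = 885 N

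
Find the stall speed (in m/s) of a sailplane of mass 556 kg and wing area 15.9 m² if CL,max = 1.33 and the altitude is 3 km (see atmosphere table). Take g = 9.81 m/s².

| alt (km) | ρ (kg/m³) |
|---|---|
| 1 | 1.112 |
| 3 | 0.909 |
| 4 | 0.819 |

V_stall = 23.8 m/s

At 3 km, from the table: ρ = 0.909 kg/m³.
Stall occurs when L = W at CL,max. W = mg = 556 × 9.81 = 5454 N.
From L = ½ρV²S·CL,max = W: V_stall = √(2W/(ρSCL,max)) = √(2·5454/(0.909·15.9·1.33))
V_stall = √567.5 = 23.8 m/s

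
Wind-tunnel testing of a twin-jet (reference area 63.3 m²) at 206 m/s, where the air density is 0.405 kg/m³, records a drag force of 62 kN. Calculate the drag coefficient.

From D = ½ρv²S·CD, rearranging gives CD = 2D/(ρv²S).
CD = 2 × 62000 / (0.405 × 206² × 63.3) = 0.114

CD = 0.114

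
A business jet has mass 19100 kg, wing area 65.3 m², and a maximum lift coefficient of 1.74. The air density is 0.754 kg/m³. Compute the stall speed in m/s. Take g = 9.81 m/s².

V_stall = 66.1 m/s

At stall, lift equals weight: L = W = m·g = 19100 × 9.81 = 1.874×10^5 N.
From L = ½ρV²S·CL,max = W: V_stall = √(2W/(ρSCL,max)) = √(2·1.874×10^5/(0.754·65.3·1.74))
V_stall = √4374 = 66.1 m/s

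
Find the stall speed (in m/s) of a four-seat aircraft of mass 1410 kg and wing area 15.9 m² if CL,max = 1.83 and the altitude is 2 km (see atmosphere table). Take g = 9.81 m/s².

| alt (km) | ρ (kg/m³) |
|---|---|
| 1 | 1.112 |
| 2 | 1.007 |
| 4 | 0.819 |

At 2 km, from the table: ρ = 1.007 kg/m³.
Stall occurs when L = W at CL,max. W = mg = 1410 × 9.81 = 13830 N.
From L = ½ρV²S·CL,max = W: V_stall = √(2W/(ρSCL,max)) = √(2·13830/(1.007·15.9·1.83))
V_stall = √944.1 = 30.7 m/s

V_stall = 30.7 m/s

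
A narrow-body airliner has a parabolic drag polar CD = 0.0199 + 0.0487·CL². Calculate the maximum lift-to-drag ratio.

(L/D)max = 16.1

For CD = CD0 + K·CL², (L/D)max occurs at CL* = √(CD0/K) and equals 1/(2√(K·CD0)).
(L/D)max = 1/(2√(0.0487 × 0.0199)) = 1/(2 × 0.03113) = 16.1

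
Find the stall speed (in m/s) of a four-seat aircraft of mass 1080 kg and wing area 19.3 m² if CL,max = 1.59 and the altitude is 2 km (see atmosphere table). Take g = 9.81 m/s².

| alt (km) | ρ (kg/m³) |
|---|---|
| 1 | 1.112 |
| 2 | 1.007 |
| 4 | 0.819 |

V_stall = 26.2 m/s

At 2 km, from the table: ρ = 1.007 kg/m³.
Weight W = mg = 1080 × 9.81 = 10590 N.
V_stall = √(2W/(ρ·S·CL,max)) = √(2 × 10590 / (1.007 × 19.3 × 1.59))
V_stall = √685.7 = 26.2 m/s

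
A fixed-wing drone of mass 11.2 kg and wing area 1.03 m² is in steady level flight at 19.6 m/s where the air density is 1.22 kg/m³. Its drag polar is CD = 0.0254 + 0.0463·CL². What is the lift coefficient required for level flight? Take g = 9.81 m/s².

Level flight ⇒ L = W = m·g = 11.2 × 9.81 = 109.87 N.
Dynamic pressure q = 0.5 × 1.22 × 19.6² = 234.3 Pa.
CL = 2W/(ρv²S) = 2×109.87/(1.22×19.6²×1.03) = 0.4552.

CL = 0.455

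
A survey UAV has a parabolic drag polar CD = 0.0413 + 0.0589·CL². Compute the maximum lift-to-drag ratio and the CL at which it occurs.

(L/D)max = 10.1, at CL = 0.837

For CD = CD0 + K·CL², (L/D)max occurs at CL* = √(CD0/K) and equals 1/(2√(K·CD0)).
(L/D)max = 1/(2√(0.0589 × 0.0413)) = 1/(2 × 0.04932) = 10.1
CL* = √(0.0413/0.0589) = 0.837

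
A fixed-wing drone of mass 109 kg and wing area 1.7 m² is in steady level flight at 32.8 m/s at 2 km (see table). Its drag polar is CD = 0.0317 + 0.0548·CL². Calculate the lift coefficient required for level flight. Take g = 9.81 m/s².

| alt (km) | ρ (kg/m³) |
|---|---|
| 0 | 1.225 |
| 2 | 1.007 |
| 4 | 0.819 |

CL = 1.16

At 2 km, from the table: ρ = 1.007 kg/m³.
In steady level flight, lift balances weight: W = mg = 109 × 9.81 = 1069.3 N.
Dynamic pressure q = 0.5 × 1.007 × 32.8² = 541.7 Pa.
CL = W/(q·S) = 1069.3 / (541.7 × 1.7) = 1.161.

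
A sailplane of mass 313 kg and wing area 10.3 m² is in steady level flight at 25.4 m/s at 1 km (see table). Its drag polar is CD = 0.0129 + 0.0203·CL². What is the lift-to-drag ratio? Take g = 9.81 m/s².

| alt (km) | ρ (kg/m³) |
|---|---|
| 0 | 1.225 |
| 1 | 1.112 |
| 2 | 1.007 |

At 1 km, from the table: ρ = 1.112 kg/m³.
Level flight ⇒ L = W = m·g = 313 × 9.81 = 3070.5 N.
q = ½ρv² = ½ × 1.112 × 25.4² = 358.7 Pa.
CL = 2W/(ρv²S) = 2×3070.5/(1.112×25.4²×10.3) = 0.8311.
CD = 0.0129 + 0.0203 × 0.8311² = 0.02692.
L/D = CL/CD = 0.8311 / 0.02692 = 30.9

L/D = 30.9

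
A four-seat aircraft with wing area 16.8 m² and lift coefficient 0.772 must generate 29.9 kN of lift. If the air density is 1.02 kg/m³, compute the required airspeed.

v = 67.2 m/s

L = ½ρv²S·CL ⇒ v = √(2L/(ρ·S·CL))
v = √(2 × 29900 / (1.02 × 16.8 × 0.772)) = √4520 = 67.2 m/s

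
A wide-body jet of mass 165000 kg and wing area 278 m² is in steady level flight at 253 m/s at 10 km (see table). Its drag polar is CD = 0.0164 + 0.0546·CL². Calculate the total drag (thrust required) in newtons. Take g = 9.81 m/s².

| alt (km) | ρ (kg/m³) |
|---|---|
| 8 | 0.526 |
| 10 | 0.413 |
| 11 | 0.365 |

At 10 km, from the table: ρ = 0.413 kg/m³.
In steady level flight, lift balances weight: W = mg = 165000 × 9.81 = 1.6186×10^6 N.
q = ½ρv² = ½ × 0.413 × 253² = 13220 Pa.
CL = 2W/(ρv²S) = 2×1.6186×10^6/(0.413×253²×278) = 0.4405.
CD = 0.0164 + 0.0546 × 0.4405² = 0.02699.
D = q·S·CD = 13220 × 278 × 0.02699 = 99190 N

D = 99200 N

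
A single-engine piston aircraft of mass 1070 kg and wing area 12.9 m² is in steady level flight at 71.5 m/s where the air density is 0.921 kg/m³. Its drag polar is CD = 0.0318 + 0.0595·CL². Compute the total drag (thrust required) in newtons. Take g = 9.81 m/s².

D = 1180 N

Level flight ⇒ L = W = m·g = 1070 × 9.81 = 10497 N.
Dynamic pressure q = 0.5 × 0.921 × 71.5² = 2354 Pa.
CL = 2W/(ρv²S) = 2×10497/(0.921×71.5²×12.9) = 0.3456.
CD = 0.0318 + 0.0595 × 0.3456² = 0.03891.
D = q·S·CD = 2354 × 12.9 × 0.03891 = 1182 N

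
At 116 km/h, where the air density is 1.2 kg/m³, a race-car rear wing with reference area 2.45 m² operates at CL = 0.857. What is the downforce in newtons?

Convert speed: v = 116 km/h ÷ 3.6 = 32.22 m/s.
Dynamic pressure q = ½ρv² = ½ × 1.2 × 32.22² = 623 Pa.
L = q·S·CL = 623 × 2.45 × 0.857 = 1310 N

L = 1310 N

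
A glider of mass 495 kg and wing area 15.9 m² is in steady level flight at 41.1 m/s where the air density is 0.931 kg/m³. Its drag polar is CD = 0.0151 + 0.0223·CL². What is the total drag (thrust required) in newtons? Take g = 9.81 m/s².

D = 231 N

Level flight ⇒ L = W = m·g = 495 × 9.81 = 4855.9 N.
q = ½ρv² = ½ × 0.931 × 41.1² = 786.3 Pa.
Required CL = L/(qS) = 4855.9/(786.3·15.9) = 0.3884.
CD = 0.0151 + 0.0223 × 0.3884² = 0.01846.
D = q·S·CD = 786.3 × 15.9 × 0.01846 = 230.8 N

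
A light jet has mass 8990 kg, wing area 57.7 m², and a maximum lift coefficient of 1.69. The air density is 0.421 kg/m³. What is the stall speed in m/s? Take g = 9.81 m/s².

V_stall = 65.5 m/s

Stall occurs when L = W at CL,max. W = mg = 8990 × 9.81 = 88190 N.
From L = ½ρV²S·CL,max = W: V_stall = √(2W/(ρSCL,max)) = √(2·88190/(0.421·57.7·1.69))
V_stall = √4296 = 65.5 m/s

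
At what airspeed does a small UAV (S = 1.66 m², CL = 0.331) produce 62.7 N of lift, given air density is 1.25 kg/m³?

v = 13.5 m/s

L = ½ρv²S·CL ⇒ v = √(2L/(ρ·S·CL))
v = √(2 × 62.7 / (1.25 × 1.66 × 0.331)) = √182.6 = 13.5 m/s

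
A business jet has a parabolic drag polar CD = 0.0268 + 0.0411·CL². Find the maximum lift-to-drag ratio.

(L/D)max = 15.1

For CD = CD0 + K·CL², (L/D)max occurs at CL* = √(CD0/K) and equals 1/(2√(K·CD0)).
(L/D)max = 1/(2√(0.0411 × 0.0268)) = 1/(2 × 0.03319) = 15.1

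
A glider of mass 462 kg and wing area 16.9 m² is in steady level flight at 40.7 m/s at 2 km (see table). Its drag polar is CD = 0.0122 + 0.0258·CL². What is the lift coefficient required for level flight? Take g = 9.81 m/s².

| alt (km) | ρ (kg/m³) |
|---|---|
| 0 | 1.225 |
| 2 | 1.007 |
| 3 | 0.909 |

At 2 km, from the table: ρ = 1.007 kg/m³.
Weight W = mg = 462 × 9.81 = 4532.2 N; in level flight L = W.
q = ½ρv² = ½ × 1.007 × 40.7² = 834 Pa.
CL = 2W/(ρv²S) = 2×4532.2/(1.007×40.7²×16.9) = 0.3215.

CL = 0.322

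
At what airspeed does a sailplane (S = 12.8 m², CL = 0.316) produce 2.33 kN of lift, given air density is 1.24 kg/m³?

v = 30.5 m/s

L = ½ρv²S·CL ⇒ v = √(2L/(ρ·S·CL))
v = √(2 × 2330 / (1.24 × 12.8 × 0.316)) = √929.1 = 30.5 m/s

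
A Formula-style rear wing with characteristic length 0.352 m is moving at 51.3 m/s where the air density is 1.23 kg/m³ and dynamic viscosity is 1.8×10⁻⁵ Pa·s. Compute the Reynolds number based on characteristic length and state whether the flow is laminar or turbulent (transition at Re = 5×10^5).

Re = ρ·v·c/μ = 1.23 × 51.3 × 0.352 / (1.8×10⁻⁵) = 1.23×10^6
Since 1.23×10^6 > 5×10^5, the flow is turbulent.

Re = 1.23×10^6 (turbulent)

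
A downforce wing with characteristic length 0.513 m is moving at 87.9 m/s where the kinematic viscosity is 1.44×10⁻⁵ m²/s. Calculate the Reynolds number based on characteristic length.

Re = 3.13×10^6

Re = v·c/ν = 87.9 × 0.513 / (1.44×10⁻⁵) = 3.13×10^6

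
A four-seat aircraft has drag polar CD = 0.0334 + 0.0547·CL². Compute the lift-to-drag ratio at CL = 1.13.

CD = 0.0334 + 0.0547 × 1.13² = 0.1032
L/D = CL/CD = 1.13 / 0.1032 = 10.9

L/D = 10.9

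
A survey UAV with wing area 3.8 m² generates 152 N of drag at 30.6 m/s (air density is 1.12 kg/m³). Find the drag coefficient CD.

From D = ½ρv²S·CD, rearranging gives CD = 2D/(ρv²S).
CD = 2 × 152 / (1.12 × 30.6² × 3.8) = 0.0763

CD = 0.0763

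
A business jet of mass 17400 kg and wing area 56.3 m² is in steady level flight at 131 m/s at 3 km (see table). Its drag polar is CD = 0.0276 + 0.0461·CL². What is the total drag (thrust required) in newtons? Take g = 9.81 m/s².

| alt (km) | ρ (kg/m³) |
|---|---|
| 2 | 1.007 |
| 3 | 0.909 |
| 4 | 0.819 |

D = 15200 N

At 3 km, from the table: ρ = 0.909 kg/m³.
Weight W = mg = 17400 × 9.81 = 1.7069×10^5 N; in level flight L = W.
q = ½ρv² = ½ × 0.909 × 131² = 7800 Pa.
Required CL = L/(qS) = 1.7069×10^5/(7800·56.3) = 0.3887.
CD = 0.0276 + 0.0461 × 0.3887² = 0.03457.
D = q·S·CD = 7800 × 56.3 × 0.03457 = 15180 N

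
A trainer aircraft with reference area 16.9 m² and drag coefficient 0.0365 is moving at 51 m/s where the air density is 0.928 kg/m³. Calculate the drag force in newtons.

Dynamic pressure q = ½ρv² = ½ × 0.928 × 51² = 1207 Pa.
D = q·S·CD = 1207 × 16.9 × 0.0365 = 744 N

D = 744 N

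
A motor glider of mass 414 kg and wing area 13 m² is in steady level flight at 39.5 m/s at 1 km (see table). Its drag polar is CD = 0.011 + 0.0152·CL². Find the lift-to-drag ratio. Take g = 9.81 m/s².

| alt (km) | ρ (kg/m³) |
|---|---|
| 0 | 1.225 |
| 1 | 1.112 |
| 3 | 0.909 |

At 1 km, from the table: ρ = 1.112 kg/m³.
Level flight ⇒ L = W = m·g = 414 × 9.81 = 4061.3 N.
Dynamic pressure q = 0.5 × 1.112 × 39.5² = 867.5 Pa.
CL = 2W/(ρv²S) = 2×4061.3/(1.112×39.5²×13) = 0.3601.
CD = 0.011 + 0.0152 × 0.3601² = 0.01297.
L/D = CL/CD = 0.3601 / 0.01297 = 27.8

L/D = 27.8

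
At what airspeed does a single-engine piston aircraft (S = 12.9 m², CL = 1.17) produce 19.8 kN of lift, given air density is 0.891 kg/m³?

v = 54.3 m/s

L = ½ρv²S·CL ⇒ v = √(2L/(ρ·S·CL))
v = √(2 × 19800 / (0.891 × 12.9 × 1.17)) = √2945 = 54.3 m/s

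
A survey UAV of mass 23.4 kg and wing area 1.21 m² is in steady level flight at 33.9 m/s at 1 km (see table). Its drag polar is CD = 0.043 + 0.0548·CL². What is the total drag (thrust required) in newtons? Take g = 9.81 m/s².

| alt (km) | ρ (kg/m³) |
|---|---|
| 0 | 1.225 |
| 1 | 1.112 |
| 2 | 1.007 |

D = 37 N

At 1 km, from the table: ρ = 1.112 kg/m³.
Level flight ⇒ L = W = m·g = 23.4 × 9.81 = 229.55 N.
Dynamic pressure q = 0.5 × 1.112 × 33.9² = 639 Pa.
CL = W/(q·S) = 229.55 / (639 × 1.21) = 0.2969.
CD = 0.043 + 0.0548 × 0.2969² = 0.04783.
D = q·S·CD = 639 × 1.21 × 0.04783 = 36.98 N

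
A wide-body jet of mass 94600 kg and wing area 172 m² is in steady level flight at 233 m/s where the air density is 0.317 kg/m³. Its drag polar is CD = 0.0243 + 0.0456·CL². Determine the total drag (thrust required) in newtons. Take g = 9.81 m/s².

D = 62500 N

Weight W = mg = 94600 × 9.81 = 9.2803×10^5 N; in level flight L = W.
Dynamic pressure q = 0.5 × 0.317 × 233² = 8605 Pa.
Required CL = L/(qS) = 9.2803×10^5/(8605·172) = 0.627.
CD = 0.0243 + 0.0456 × 0.627² = 0.04223.
D = q·S·CD = 8605 × 172 × 0.04223 = 62500 N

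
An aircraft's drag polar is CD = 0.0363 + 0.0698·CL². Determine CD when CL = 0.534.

CD = 0.0363 + 0.0698 × 0.534² = 0.0363 + 0.0199 = 0.0562

CD = 0.0562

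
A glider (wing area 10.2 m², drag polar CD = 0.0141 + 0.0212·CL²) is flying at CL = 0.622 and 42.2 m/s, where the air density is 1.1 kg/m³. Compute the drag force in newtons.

D = 223 N

CD = 0.0141 + 0.0212 × 0.622² = 0.0223
D = ½ρv²S·CD = ½ × 1.1 × 42.2² × 10.2 × 0.0223 = 223 N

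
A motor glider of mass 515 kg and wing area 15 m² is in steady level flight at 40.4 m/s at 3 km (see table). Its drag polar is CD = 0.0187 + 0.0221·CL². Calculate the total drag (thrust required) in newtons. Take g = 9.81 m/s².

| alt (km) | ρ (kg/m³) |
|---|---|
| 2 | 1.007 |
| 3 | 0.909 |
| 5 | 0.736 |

D = 259 N

At 3 km, from the table: ρ = 0.909 kg/m³.
Weight W = mg = 515 × 9.81 = 5052.2 N; in level flight L = W.
Dynamic pressure q = 0.5 × 0.909 × 40.4² = 741.8 Pa.
CL = W/(q·S) = 5052.2 / (741.8 × 15) = 0.454.
CD = 0.0187 + 0.0221 × 0.454² = 0.02326.
D = q·S·CD = 741.8 × 15 × 0.02326 = 258.8 N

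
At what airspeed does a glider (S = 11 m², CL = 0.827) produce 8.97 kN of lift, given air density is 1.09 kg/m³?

v = 42.5 m/s

L = ½ρv²S·CL ⇒ v = √(2L/(ρ·S·CL))
v = √(2 × 8970 / (1.09 × 11 × 0.827)) = √1809 = 42.5 m/s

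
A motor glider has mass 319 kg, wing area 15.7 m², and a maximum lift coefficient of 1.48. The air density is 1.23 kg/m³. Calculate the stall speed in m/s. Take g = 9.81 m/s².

V_stall = 14.8 m/s

At stall, lift equals weight: L = W = m·g = 319 × 9.81 = 3129 N.
From L = ½ρV²S·CL,max = W: V_stall = √(2W/(ρSCL,max)) = √(2·3129/(1.23·15.7·1.48))
V_stall = √219 = 14.8 m/s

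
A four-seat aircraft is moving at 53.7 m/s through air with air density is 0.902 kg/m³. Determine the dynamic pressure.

q = 1300 Pa

q = ½ρv² = ½ × 0.902 × 53.7² = 1300 Pa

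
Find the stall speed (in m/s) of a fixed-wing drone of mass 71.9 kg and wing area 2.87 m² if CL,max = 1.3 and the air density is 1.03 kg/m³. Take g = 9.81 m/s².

V_stall = 19.2 m/s

Weight W = mg = 71.9 × 9.81 = 705.3 N.
From L = ½ρV²S·CL,max = W: V_stall = √(2W/(ρSCL,max)) = √(2·705.3/(1.03·2.87·1.3))
V_stall = √367.1 = 19.2 m/s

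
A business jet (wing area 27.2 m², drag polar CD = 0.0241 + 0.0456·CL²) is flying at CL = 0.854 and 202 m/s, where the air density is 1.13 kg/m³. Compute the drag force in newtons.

CD = 0.0241 + 0.0456 × 0.854² = 0.05736
D = ½ρv²S·CD = ½ × 1.13 × 202² × 27.2 × 0.05736 = 36000 N

D = 36000 N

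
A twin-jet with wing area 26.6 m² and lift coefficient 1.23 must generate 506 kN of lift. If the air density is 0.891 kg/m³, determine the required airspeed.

L = ½ρv²S·CL ⇒ v = √(2L/(ρ·S·CL))
v = √(2 × 5.06×10^5 / (0.891 × 26.6 × 1.23)) = √34710 = 186 m/s

v = 186 m/s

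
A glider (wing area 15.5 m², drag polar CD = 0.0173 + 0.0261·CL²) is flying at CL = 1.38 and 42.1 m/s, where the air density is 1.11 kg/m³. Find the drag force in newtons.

D = 1020 N

CD = 0.0173 + 0.0261 × 1.38² = 0.067
D = ½ρv²S·CD = ½ × 1.11 × 42.1² × 15.5 × 0.067 = 1020 N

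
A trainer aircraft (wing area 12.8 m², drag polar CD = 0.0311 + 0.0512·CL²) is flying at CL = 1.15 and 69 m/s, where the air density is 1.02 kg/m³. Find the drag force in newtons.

CD = 0.0311 + 0.0512 × 1.15² = 0.09881
D = ½ρv²S·CD = ½ × 1.02 × 69² × 12.8 × 0.09881 = 3070 N

D = 3070 N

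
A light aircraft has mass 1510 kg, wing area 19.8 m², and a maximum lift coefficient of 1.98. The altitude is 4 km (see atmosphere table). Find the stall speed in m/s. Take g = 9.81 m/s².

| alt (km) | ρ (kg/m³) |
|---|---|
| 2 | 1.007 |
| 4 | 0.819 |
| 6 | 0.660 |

V_stall = 30.4 m/s

At 4 km, from the table: ρ = 0.819 kg/m³.
Stall occurs when L = W at CL,max. W = mg = 1510 × 9.81 = 14810 N.
From L = ½ρV²S·CL,max = W: V_stall = √(2W/(ρSCL,max)) = √(2·14810/(0.819·19.8·1.98))
V_stall = √922.7 = 30.4 m/s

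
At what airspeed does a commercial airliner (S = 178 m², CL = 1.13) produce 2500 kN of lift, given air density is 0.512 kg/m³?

L = ½ρv²S·CL ⇒ v = √(2L/(ρ·S·CL))
v = √(2 × 2.5×10^6 / (0.512 × 178 × 1.13)) = √48550 = 220 m/s

v = 220 m/s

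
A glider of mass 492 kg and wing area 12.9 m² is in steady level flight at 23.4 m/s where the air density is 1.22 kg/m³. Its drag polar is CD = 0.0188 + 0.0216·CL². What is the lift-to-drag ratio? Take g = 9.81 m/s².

Level flight ⇒ L = W = m·g = 492 × 9.81 = 4826.5 N.
Dynamic pressure q = 0.5 × 1.22 × 23.4² = 334 Pa.
Required CL = L/(qS) = 4826.5/(334·12.9) = 1.12.
CD = 0.0188 + 0.0216 × 1.12² = 0.0459.
L/D = CL/CD = 1.12 / 0.0459 = 24.4

L/D = 24.4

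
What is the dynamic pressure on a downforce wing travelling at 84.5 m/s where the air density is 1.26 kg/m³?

q = ½ρv² = ½ × 1.26 × 84.5² = 4500 Pa

q = 4500 Pa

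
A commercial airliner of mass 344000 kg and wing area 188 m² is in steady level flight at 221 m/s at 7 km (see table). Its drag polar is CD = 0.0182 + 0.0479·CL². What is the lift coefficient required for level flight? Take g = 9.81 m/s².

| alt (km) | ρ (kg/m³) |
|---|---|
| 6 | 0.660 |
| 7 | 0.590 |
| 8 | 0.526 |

At 7 km, from the table: ρ = 0.590 kg/m³.
Weight W = mg = 344000 × 9.81 = 3.3746×10^6 N; in level flight L = W.
q = ½ρv² = ½ × 0.59 × 221² = 14410 Pa.
CL = W/(q·S) = 3.3746×10^6 / (14410 × 188) = 1.246.

CL = 1.25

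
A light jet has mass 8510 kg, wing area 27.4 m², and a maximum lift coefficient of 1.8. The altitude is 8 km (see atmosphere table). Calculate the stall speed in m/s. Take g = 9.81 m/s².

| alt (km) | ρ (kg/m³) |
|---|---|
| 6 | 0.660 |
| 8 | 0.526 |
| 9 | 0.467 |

At 8 km, from the table: ρ = 0.526 kg/m³.
Stall occurs when L = W at CL,max. W = mg = 8510 × 9.81 = 83480 N.
V_stall = √(2W/(ρ·S·CL,max)) = √(2 × 83480 / (0.526 × 27.4 × 1.8))
V_stall = √6436 = 80.2 m/s

V_stall = 80.2 m/s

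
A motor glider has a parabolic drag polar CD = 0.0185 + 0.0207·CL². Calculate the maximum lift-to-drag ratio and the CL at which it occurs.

(L/D)max = 25.6, at CL = 0.945

For CD = CD0 + K·CL², (L/D)max occurs at CL* = √(CD0/K) and equals 1/(2√(K·CD0)).
(L/D)max = 1/(2√(0.0207 × 0.0185)) = 1/(2 × 0.01957) = 25.6
CL* = √(0.0185/0.0207) = 0.945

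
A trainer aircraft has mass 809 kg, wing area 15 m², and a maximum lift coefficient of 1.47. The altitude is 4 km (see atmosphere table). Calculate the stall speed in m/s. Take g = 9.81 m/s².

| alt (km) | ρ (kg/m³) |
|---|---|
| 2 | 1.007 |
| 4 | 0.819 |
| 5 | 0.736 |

V_stall = 29.6 m/s

At 4 km, from the table: ρ = 0.819 kg/m³.
At stall, lift equals weight: L = W = m·g = 809 × 9.81 = 7936 N.
From L = ½ρV²S·CL,max = W: V_stall = √(2W/(ρSCL,max)) = √(2·7936/(0.819·15·1.47))
V_stall = √878.9 = 29.6 m/s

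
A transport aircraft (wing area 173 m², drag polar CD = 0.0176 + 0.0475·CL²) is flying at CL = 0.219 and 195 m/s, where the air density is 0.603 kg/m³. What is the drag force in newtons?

D = 39400 N

CD = 0.0176 + 0.0475 × 0.219² = 0.01988
D = ½ρv²S·CD = ½ × 0.603 × 195² × 173 × 0.01988 = 39400 N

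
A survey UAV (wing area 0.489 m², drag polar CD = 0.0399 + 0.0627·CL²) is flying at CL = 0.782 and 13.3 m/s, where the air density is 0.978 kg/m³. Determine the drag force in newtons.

D = 3.31 N

CD = 0.0399 + 0.0627 × 0.782² = 0.07824
D = ½ρv²S·CD = ½ × 0.978 × 13.3² × 0.489 × 0.07824 = 3.31 N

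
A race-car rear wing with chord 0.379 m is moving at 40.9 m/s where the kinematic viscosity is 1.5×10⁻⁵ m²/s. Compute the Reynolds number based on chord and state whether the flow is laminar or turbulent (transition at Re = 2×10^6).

Re = 1.03×10^6 (laminar)

Re = v·c/ν = 40.9 × 0.379 / (1.5×10⁻⁵) = 1.03×10^6
Since 1.03×10^6 < 2×10^6, the flow is laminar.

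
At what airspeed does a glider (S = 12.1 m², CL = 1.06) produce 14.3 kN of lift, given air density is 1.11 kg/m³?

v = 44.8 m/s

L = ½ρv²S·CL ⇒ v = √(2L/(ρ·S·CL))
v = √(2 × 14300 / (1.11 × 12.1 × 1.06)) = √2009 = 44.8 m/s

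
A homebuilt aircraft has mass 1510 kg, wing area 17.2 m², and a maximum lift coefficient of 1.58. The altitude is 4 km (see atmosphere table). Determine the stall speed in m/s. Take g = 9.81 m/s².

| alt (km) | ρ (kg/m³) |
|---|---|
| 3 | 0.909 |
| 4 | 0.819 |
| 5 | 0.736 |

V_stall = 36.5 m/s

At 4 km, from the table: ρ = 0.819 kg/m³.
At stall, lift equals weight: L = W = m·g = 1510 × 9.81 = 14810 N.
From L = ½ρV²S·CL,max = W: V_stall = √(2W/(ρSCL,max)) = √(2·14810/(0.819·17.2·1.58))
V_stall = √1331 = 36.5 m/s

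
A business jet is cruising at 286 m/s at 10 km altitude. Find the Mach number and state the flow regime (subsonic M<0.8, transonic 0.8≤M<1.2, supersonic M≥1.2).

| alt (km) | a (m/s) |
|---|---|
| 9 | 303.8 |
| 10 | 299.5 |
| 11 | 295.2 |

At 10 km, from the table: a = 299.5 m/s.
M = v/a = 286 / 299.5 = 0.955
M = 0.955 → transonic.

M = 0.955 (transonic)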